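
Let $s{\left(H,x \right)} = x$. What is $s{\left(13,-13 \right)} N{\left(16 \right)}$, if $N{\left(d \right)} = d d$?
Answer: $-3328$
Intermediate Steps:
$N{\left(d \right)} = d^{2}$
$s{\left(13,-13 \right)} N{\left(16 \right)} = - 13 \cdot 16^{2} = \left(-13\right) 256 = -3328$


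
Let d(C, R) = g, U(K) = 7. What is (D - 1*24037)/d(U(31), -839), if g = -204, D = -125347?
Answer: 37346/51 ≈ 732.27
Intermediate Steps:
d(C, R) = -204
(D - 1*24037)/d(U(31), -839) = (-125347 - 1*24037)/(-204) = (-125347 - 24037)*(-1/204) = -149384*(-1/204) = 37346/51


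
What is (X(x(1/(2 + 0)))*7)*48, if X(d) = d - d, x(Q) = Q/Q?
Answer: 0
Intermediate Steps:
x(Q) = 1
X(d) = 0
(X(x(1/(2 + 0)))*7)*48 = (0*7)*48 = 0*48 = 0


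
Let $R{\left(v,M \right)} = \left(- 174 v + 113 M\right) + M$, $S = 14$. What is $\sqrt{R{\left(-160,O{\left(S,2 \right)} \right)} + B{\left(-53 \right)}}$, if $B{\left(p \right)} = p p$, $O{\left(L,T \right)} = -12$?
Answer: $\sqrt{29281} \approx 171.12$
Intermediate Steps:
$B{\left(p \right)} = p^{2}$
$R{\left(v,M \right)} = - 174 v + 114 M$
$\sqrt{R{\left(-160,O{\left(S,2 \right)} \right)} + B{\left(-53 \right)}} = \sqrt{\left(\left(-174\right) \left(-160\right) + 114 \left(-12\right)\right) + \left(-53\right)^{2}} = \sqrt{\left(27840 - 1368\right) + 2809} = \sqrt{26472 + 2809} = \sqrt{29281}$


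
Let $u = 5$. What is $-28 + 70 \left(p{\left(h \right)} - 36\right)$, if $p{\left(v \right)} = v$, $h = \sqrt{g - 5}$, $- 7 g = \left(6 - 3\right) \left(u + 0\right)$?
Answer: $-2548 + 50 i \sqrt{14} \approx -2548.0 + 187.08 i$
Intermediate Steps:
$g = - \frac{15}{7}$ ($g = - \frac{\left(6 - 3\right) \left(5 + 0\right)}{7} = - \frac{3 \cdot 5}{7} = \left(- \frac{1}{7}\right) 15 = - \frac{15}{7} \approx -2.1429$)
$h = \frac{5 i \sqrt{14}}{7}$ ($h = \sqrt{- \frac{15}{7} - 5} = \sqrt{- \frac{50}{7}} = \frac{5 i \sqrt{14}}{7} \approx 2.6726 i$)
$-28 + 70 \left(p{\left(h \right)} - 36\right) = -28 + 70 \left(\frac{5 i \sqrt{14}}{7} - 36\right) = -28 + 70 \left(-36 + \frac{5 i \sqrt{14}}{7}\right) = -28 - \left(2520 - 50 i \sqrt{14}\right) = -2548 + 50 i \sqrt{14}$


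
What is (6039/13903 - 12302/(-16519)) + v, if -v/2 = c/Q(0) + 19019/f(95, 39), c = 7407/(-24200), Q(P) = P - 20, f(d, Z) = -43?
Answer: 2116843700063835843/2389880014742000 ≈ 885.75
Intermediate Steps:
Q(P) = -20 + P
c = -7407/24200 (c = 7407*(-1/24200) = -7407/24200 ≈ -0.30607)
v = 9204877499/10406000 (v = -2*(-7407/(24200*(-20 + 0)) + 19019/(-43)) = -2*(-7407/24200/(-20) + 19019*(-1/43)) = -2*(-7407/24200*(-1/20) - 19019/43) = -2*(7407/484000 - 19019/43) = -2*(-9204877499/20812000) = 9204877499/10406000 ≈ 884.57)
(6039/13903 - 12302/(-16519)) + v = (6039/13903 - 12302/(-16519)) + 9204877499/10406000 = (6039*(1/13903) - 12302*(-1/16519)) + 9204877499/10406000 = (6039/13903 + 12302/16519) + 9204877499/10406000 = 270792947/229663657 + 9204877499/10406000 = 2116843700063835843/2389880014742000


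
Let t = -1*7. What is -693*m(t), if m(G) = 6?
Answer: -4158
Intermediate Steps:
t = -7
-693*m(t) = -693*6 = -4158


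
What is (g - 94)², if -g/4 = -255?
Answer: 857476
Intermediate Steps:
g = 1020 (g = -4*(-255) = 1020)
(g - 94)² = (1020 - 94)² = 926² = 857476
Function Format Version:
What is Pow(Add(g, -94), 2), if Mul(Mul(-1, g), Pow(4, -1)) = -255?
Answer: 857476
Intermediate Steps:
g = 1020 (g = Mul(-4, -255) = 1020)
Pow(Add(g, -94), 2) = Pow(Add(1020, -94), 2) = Pow(926, 2) = 857476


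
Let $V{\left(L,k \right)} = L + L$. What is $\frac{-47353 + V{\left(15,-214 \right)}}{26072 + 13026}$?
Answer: $- \frac{47323}{39098} \approx -1.2104$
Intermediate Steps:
$V{\left(L,k \right)} = 2 L$
$\frac{-47353 + V{\left(15,-214 \right)}}{26072 + 13026} = \frac{-47353 + 2 \cdot 15}{26072 + 13026} = \frac{-47353 + 30}{39098} = \left(-47323\right) \frac{1}{39098} = - \frac{47323}{39098}$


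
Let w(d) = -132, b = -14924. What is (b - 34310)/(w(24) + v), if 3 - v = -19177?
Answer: -24617/9524 ≈ -2.5847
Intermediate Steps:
v = 19180 (v = 3 - 1*(-19177) = 3 + 19177 = 19180)
(b - 34310)/(w(24) + v) = (-14924 - 34310)/(-132 + 19180) = -49234/19048 = -49234*1/19048 = -24617/9524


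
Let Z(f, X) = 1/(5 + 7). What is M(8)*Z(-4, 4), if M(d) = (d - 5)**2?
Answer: 3/4 ≈ 0.75000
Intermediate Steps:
M(d) = (-5 + d)**2
Z(f, X) = 1/12
M(8)*Z(-4, 4) = (-5 + 8)**2*(1/12) = 3**2*(1/12) = 9*(1/12) = 3/4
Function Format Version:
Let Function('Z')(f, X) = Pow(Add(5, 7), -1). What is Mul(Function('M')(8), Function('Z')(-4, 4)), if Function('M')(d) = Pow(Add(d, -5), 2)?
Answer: Rational(3, 4) ≈ 0.75000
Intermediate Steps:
Function('M')(d) = Pow(Add(-5, d), 2)
Function('Z')(f, X) = Rational(1, 12) (Function('Z')(f, X) = Pow(12, -1) = Rational(1, 12))
Mul(Function('M')(8), Function('Z')(-4, 4)) = Mul(Pow(Add(-5, 8), 2), Rational(1, 12)) = Mul(Pow(3, 2), Rational(1, 12)) = Mul(9, Rational(1, 12)) = Rational(3, 4)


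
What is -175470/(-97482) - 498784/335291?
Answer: 14064807/45020437 ≈ 0.31241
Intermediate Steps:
-175470/(-97482) - 498784/335291 = -175470*(-1/97482) - 498784*1/335291 = 29245/16247 - 45344/30481 = 14064807/45020437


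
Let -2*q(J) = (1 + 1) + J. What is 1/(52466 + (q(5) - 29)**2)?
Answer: 4/214089 ≈ 1.8684e-5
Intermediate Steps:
q(J) = -1 - J/2 (q(J) = -((1 + 1) + J)/2 = -(2 + J)/2 = -1 - J/2)
1/(52466 + (q(5) - 29)**2) = 1/(52466 + ((-1 - 1/2*5) - 29)**2) = 1/(52466 + ((-1 - 5/2) - 29)**2) = 1/(52466 + (-7/2 - 29)**2) = 1/(52466 + (-65/2)**2) = 1/(52466 + 4225/4) = 1/(214089/4) = 4/214089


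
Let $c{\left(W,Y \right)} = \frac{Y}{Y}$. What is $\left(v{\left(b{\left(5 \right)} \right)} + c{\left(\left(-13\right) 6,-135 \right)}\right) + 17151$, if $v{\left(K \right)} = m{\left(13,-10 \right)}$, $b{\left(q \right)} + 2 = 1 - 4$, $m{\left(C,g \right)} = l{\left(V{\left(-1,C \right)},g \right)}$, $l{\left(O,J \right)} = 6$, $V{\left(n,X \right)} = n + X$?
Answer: $17158$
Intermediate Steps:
$V{\left(n,X \right)} = X + n$
$c{\left(W,Y \right)} = 1$
$m{\left(C,g \right)} = 6$
$b{\left(q \right)} = -5$ ($b{\left(q \right)} = -2 + \left(1 - 4\right) = -2 - 3 = -5$)
$v{\left(K \right)} = 6$
$\left(v{\left(b{\left(5 \right)} \right)} + c{\left(\left(-13\right) 6,-135 \right)}\right) + 17151 = \left(6 + 1\right) + 17151 = 7 + 17151 = 17158$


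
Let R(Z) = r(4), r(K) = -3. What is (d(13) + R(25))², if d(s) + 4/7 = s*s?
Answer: 1340964/49 ≈ 27367.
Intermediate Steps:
R(Z) = -3
d(s) = -4/7 + s² (d(s) = -4/7 + s*s = -4/7 + s²)
(d(13) + R(25))² = ((-4/7 + 13²) - 3)² = ((-4/7 + 169) - 3)² = (1179/7 - 3)² = (1158/7)² = 1340964/49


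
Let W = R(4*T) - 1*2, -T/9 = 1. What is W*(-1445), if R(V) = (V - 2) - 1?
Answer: 59245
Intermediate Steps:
T = -9 (T = -9*1 = -9)
R(V) = -3 + V (R(V) = (-2 + V) - 1 = -3 + V)
W = -41 (W = (-3 + 4*(-9)) - 1*2 = (-3 - 36) - 2 = -39 - 2 = -41)
W*(-1445) = -41*(-1445) = 59245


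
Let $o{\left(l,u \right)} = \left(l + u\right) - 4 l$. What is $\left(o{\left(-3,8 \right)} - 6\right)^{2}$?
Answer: $121$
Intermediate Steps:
$o{\left(l,u \right)} = u - 3 l$
$\left(o{\left(-3,8 \right)} - 6\right)^{2} = \left(\left(8 - -9\right) - 6\right)^{2} = \left(\left(8 + 9\right) - 6\right)^{2} = \left(17 - 6\right)^{2} = 11^{2} = 121$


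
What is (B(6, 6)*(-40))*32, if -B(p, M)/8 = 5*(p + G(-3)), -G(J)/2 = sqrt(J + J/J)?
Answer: 307200 - 102400*I*sqrt(2) ≈ 3.072e+5 - 1.4482e+5*I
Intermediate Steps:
G(J) = -2*sqrt(1 + J) (G(J) = -2*sqrt(J + J/J) = -2*sqrt(J + 1) = -2*sqrt(1 + J))
B(p, M) = -40*p + 80*I*sqrt(2) (B(p, M) = -40*(p - 2*sqrt(1 - 3)) = -40*(p - 2*I*sqrt(2)) = -8*(5*p - 10*I*sqrt(2)) = -40*p + 80*I*sqrt(2))
(B(6, 6)*(-40))*32 = ((-40*6 + 80*I*sqrt(2))*(-40))*32 = ((-240 + 80*I*sqrt(2))*(-40))*32 = (9600 - 3200*I*sqrt(2))*32 = 307200 - 102400*I*sqrt(2)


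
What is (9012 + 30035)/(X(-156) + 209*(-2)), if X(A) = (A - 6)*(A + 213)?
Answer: -39047/9652 ≈ -4.0455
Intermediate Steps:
X(A) = (-6 + A)*(213 + A)
(9012 + 30035)/(X(-156) + 209*(-2)) = (9012 + 30035)/((-1278 + (-156)² + 207*(-156)) + 209*(-2)) = 39047/((-1278 + 24336 - 32292) - 418) = 39047/(-9234 - 418) = 39047/(-9652) = 39047*(-1/9652) = -39047/9652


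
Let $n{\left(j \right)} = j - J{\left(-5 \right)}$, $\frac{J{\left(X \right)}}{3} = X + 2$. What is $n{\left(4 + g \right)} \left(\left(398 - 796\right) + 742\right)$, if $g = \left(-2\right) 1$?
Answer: $3784$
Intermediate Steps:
$J{\left(X \right)} = 6 + 3 X$ ($J{\left(X \right)} = 3 \left(X + 2\right) = 3 \left(2 + X\right) = 6 + 3 X$)
$g = -2$
$n{\left(j \right)} = 9 + j$ ($n{\left(j \right)} = j - \left(6 + 3 \left(-5\right)\right) = j - \left(6 - 15\right) = j - -9 = j + 9 = 9 + j$)
$n{\left(4 + g \right)} \left(\left(398 - 796\right) + 742\right) = \left(9 + \left(4 - 2\right)\right) \left(\left(398 - 796\right) + 742\right) = \left(9 + 2\right) \left(-398 + 742\right) = 11 \cdot 344 = 3784$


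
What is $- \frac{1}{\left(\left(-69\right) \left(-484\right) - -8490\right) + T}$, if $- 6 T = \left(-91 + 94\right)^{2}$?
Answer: $- \frac{2}{83769} \approx -2.3875 \cdot 10^{-5}$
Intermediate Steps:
$T = - \frac{3}{2}$ ($T = - \frac{\left(-91 + 94\right)^{2}}{6} = - \frac{3^{2}}{6} = \left(- \frac{1}{6}\right) 9 = - \frac{3}{2} \approx -1.5$)
$- \frac{1}{\left(\left(-69\right) \left(-484\right) - -8490\right) + T} = - \frac{1}{\left(\left(-69\right) \left(-484\right) - -8490\right) - \frac{3}{2}} = - \frac{1}{\left(33396 + 8490\right) - \frac{3}{2}} = - \frac{1}{41886 - \frac{3}{2}} = - \frac{1}{\frac{83769}{2}} = \left(-1\right) \frac{2}{83769} = - \frac{2}{83769}$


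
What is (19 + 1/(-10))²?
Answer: 35721/100 ≈ 357.21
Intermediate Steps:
(19 + 1/(-10))² = (19 - ⅒)² = (189/10)² = 35721/100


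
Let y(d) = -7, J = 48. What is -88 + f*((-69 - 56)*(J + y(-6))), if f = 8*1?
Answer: -41088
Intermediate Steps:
f = 8
-88 + f*((-69 - 56)*(J + y(-6))) = -88 + 8*((-69 - 56)*(48 - 7)) = -88 + 8*(-125*41) = -88 + 8*(-5125) = -88 - 41000 = -41088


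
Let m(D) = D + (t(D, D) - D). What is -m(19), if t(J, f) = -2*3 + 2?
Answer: 4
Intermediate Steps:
t(J, f) = -4 (t(J, f) = -6 + 2 = -4)
m(D) = -4 (m(D) = D + (-4 - D) = -4)
-m(19) = -1*(-4) = 4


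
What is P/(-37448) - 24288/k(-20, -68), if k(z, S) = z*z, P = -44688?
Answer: -6966108/117025 ≈ -59.527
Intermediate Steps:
k(z, S) = z**2
P/(-37448) - 24288/k(-20, -68) = -44688/(-37448) - 24288/((-20)**2) = -44688*(-1/37448) - 24288/400 = 5586/4681 - 24288*1/400 = 5586/4681 - 1518/25 = -6966108/117025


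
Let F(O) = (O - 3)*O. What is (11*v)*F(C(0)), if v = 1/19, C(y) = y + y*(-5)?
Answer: 0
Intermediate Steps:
C(y) = -4*y (C(y) = y - 5*y = -4*y)
F(O) = O*(-3 + O) (F(O) = (-3 + O)*O = O*(-3 + O))
v = 1/19 ≈ 0.052632
(11*v)*F(C(0)) = (11*(1/19))*((-4*0)*(-3 - 4*0)) = 11*(0*(-3 + 0))/19 = 11*(0*(-3))/19 = (11/19)*0 = 0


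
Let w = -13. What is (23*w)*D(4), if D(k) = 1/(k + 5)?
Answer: -299/9 ≈ -33.222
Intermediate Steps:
D(k) = 1/(5 + k)
(23*w)*D(4) = (23*(-13))/(5 + 4) = -299/9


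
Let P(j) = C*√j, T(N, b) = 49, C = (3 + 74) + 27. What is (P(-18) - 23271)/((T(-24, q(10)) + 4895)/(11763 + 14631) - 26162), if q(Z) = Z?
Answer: 34123043/38361938 - 228748*I*√2/19180969 ≈ 0.8895 - 0.016866*I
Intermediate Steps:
C = 104 (C = 77 + 27 = 104)
P(j) = 104*√j
(P(-18) - 23271)/((T(-24, q(10)) + 4895)/(11763 + 14631) - 26162) = (104*√(-18) - 23271)/((49 + 4895)/(11763 + 14631) - 26162) = (104*(3*I*√2) - 23271)/(4944/26394 - 26162) = (312*I*√2 - 23271)/(4944*(1/26394) - 26162) = (-23271 + 312*I*√2)/(824/4399 - 26162) = (-23271 + 312*I*√2)/(-115085814/4399) = (-23271 + 312*I*√2)*(-4399/115085814) = 34123043/38361938 - 228748*I*√2/19180969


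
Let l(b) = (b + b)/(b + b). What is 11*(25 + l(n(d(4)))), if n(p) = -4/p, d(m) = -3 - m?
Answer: 286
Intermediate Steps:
l(b) = 1 (l(b) = (2*b)/((2*b)) = (2*b)*(1/(2*b)) = 1)
11*(25 + l(n(d(4)))) = 11*(25 + 1) = 11*26 = 286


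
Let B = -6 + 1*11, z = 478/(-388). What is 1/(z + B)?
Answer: 194/731 ≈ 0.26539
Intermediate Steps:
z = -239/194 (z = 478*(-1/388) = -239/194 ≈ -1.2320)
B = 5 (B = -6 + 11 = 5)
1/(z + B) = 1/(-239/194 + 5) = 1/(731/194) = 194/731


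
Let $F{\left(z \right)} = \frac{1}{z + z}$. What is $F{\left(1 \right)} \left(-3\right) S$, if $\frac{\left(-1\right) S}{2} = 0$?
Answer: $0$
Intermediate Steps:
$S = 0$ ($S = \left(-2\right) 0 = 0$)
$F{\left(z \right)} = \frac{1}{2 z}$
$F{\left(1 \right)} \left(-3\right) S = \frac{1}{2 \cdot 1} \left(-3\right) 0 = \frac{1}{2} \cdot 1 \left(-3\right) 0 = \frac{1}{2} \left(-3\right) 0 = \left(- \frac{3}{2}\right) 0 = 0$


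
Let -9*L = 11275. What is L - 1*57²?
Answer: -40516/9 ≈ -4501.8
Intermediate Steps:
L = -11275/9 (L = -⅑*11275 = -11275/9 ≈ -1252.8)
L - 1*57² = -11275/9 - 1*57² = -11275/9 - 1*3249 = -11275/9 - 3249 = -40516/9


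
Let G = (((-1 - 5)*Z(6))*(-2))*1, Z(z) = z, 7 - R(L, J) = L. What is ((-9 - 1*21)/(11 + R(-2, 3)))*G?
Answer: -108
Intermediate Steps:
R(L, J) = 7 - L
G = 72 (G = (((-1 - 5)*6)*(-2))*1 = (-6*6*(-2))*1 = -36*(-2)*1 = 72*1 = 72)
((-9 - 1*21)/(11 + R(-2, 3)))*G = ((-9 - 1*21)/(11 + (7 - 1*(-2))))*72 = ((-9 - 21)/(11 + (7 + 2)))*72 = (-30/(11 + 9))*72 = (-30/20)*72 = ((1/20)*(-30))*72 = -3/2*72 = -108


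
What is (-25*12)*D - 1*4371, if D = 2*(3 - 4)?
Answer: -3771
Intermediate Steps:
D = -2 (D = 2*(-1) = -2)
(-25*12)*D - 1*4371 = -25*12*(-2) - 1*4371 = -300*(-2) - 4371 = 600 - 4371 = -3771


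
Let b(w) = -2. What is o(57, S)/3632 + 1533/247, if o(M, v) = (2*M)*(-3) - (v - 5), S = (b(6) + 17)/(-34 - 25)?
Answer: 80899027/13232284 ≈ 6.1138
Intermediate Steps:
S = -15/59 (S = (-2 + 17)/(-34 - 25) = 15/(-59) = 15*(-1/59) = -15/59 ≈ -0.25424)
o(M, v) = 5 - v - 6*M (o(M, v) = -6*M - (-5 + v) = -6*M + (5 - v) = 5 - v - 6*M)
o(57, S)/3632 + 1533/247 = (5 - 1*(-15/59) - 6*57)/3632 + 1533/247 = (5 + 15/59 - 342)*(1/3632) + 1533*(1/247) = -19868/59*1/3632 + 1533/247 = -4967/53572 + 1533/247 = 80899027/13232284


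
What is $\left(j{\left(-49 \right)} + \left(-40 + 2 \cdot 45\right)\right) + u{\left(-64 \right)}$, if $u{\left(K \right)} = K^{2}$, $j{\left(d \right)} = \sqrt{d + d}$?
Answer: $4146 + 7 i \sqrt{2} \approx 4146.0 + 9.8995 i$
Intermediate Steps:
$j{\left(d \right)} = \sqrt{2} \sqrt{d}$ ($j{\left(d \right)} = \sqrt{2 d} = \sqrt{2} \sqrt{d}$)
$\left(j{\left(-49 \right)} + \left(-40 + 2 \cdot 45\right)\right) + u{\left(-64 \right)} = \left(\sqrt{2} \sqrt{-49} + \left(-40 + 2 \cdot 45\right)\right) + \left(-64\right)^{2} = \left(\sqrt{2} \cdot 7 i + \left(-40 + 90\right)\right) + 4096 = \left(7 i \sqrt{2} + 50\right) + 4096 = \left(50 + 7 i \sqrt{2}\right) + 4096 = 4146 + 7 i \sqrt{2}$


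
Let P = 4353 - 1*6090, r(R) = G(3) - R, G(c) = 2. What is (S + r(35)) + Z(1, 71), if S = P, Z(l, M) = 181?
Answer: -1589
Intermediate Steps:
r(R) = 2 - R
P = -1737 (P = 4353 - 6090 = -1737)
S = -1737
(S + r(35)) + Z(1, 71) = (-1737 + (2 - 1*35)) + 181 = (-1737 + (2 - 35)) + 181 = (-1737 - 33) + 181 = -1770 + 181 = -1589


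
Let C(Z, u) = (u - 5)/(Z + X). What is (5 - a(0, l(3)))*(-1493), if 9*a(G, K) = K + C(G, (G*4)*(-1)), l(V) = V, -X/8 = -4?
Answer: -2014057/288 ≈ -6993.3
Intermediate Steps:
X = 32 (X = -8*(-4) = 32)
C(Z, u) = (-5 + u)/(32 + Z) (C(Z, u) = (u - 5)/(Z + 32) = (-5 + u)/(32 + Z))
a(G, K) = K/9 + (-5 - 4*G)/(9*(32 + G)) (a(G, K) = (K + (-5 + (G*4)*(-1))/(32 + G))/9 = (K + (-5 + (4*G)*(-1))/(32 + G))/9 = (K + (-5 - 4*G)/(32 + G))/9 = K/9 + (-5 - 4*G)/(9*(32 + G)))
(5 - a(0, l(3)))*(-1493) = (5 - (-5 - 4*0 + 3*(32 + 0))/(9*(32 + 0)))*(-1493) = (5 - (-5 + 0 + 3*32)/(9*32))*(-1493) = (5 - (-5 + 0 + 96)/(9*32))*(-1493) = (5 - 91/(9*32))*(-1493) = (5 - 1*91/288)*(-1493) = (5 - 91/288)*(-1493) = (1349/288)*(-1493) = -2014057/288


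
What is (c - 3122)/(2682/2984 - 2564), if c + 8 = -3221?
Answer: 9475692/3824147 ≈ 2.4779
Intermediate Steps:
c = -3229 (c = -8 - 3221 = -3229)
(c - 3122)/(2682/2984 - 2564) = (-3229 - 3122)/(2682/2984 - 2564) = -6351/(2682*(1/2984) - 2564) = -6351/(1341/1492 - 2564) = -6351/(-3824147/1492) = -6351*(-1492/3824147) = 9475692/3824147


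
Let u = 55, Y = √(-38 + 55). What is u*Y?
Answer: 55*√17 ≈ 226.77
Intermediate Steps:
Y = √17 ≈ 4.1231
u*Y = 55*√17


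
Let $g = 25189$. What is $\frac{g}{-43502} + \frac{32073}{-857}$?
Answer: $- \frac{1416826619}{37281214} \approx -38.004$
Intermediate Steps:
$\frac{g}{-43502} + \frac{32073}{-857} = \frac{25189}{-43502} + \frac{32073}{-857} = 25189 \left(- \frac{1}{43502}\right) + 32073 \left(- \frac{1}{857}\right) = - \frac{25189}{43502} - \frac{32073}{857} = - \frac{1416826619}{37281214}$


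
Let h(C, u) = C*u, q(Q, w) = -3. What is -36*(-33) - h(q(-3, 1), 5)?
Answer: 1203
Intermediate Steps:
-36*(-33) - h(q(-3, 1), 5) = -36*(-33) - (-3)*5 = 1188 - 1*(-15) = 1188 + 15 = 1203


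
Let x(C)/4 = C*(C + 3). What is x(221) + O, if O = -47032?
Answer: 150984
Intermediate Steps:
x(C) = 4*C*(3 + C) (x(C) = 4*(C*(C + 3)) = 4*(C*(3 + C)) = 4*C*(3 + C))
x(221) + O = 4*221*(3 + 221) - 47032 = 4*221*224 - 47032 = 198016 - 47032 = 150984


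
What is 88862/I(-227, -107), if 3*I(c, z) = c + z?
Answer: -133293/167 ≈ -798.16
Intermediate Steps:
I(c, z) = c/3 + z/3 (I(c, z) = (c + z)/3 = c/3 + z/3)
88862/I(-227, -107) = 88862/((1/3)*(-227) + (1/3)*(-107)) = 88862/(-227/3 - 107/3) = 88862/(-334/3) = 88862*(-3/334) = -133293/167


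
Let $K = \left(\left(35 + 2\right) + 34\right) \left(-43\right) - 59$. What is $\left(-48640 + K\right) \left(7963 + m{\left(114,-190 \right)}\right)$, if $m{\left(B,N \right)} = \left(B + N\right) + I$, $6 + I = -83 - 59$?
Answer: $-400508728$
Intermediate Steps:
$K = -3112$ ($K = \left(37 + 34\right) \left(-43\right) - 59 = 71 \left(-43\right) - 59 = -3053 - 59 = -3112$)
$I = -148$ ($I = -6 - 142 = -148$)
$m{\left(B,N \right)} = -148 + B + N$ ($m{\left(B,N \right)} = \left(B + N\right) - 148 = -148 + B + N$)
$\left(-48640 + K\right) \left(7963 + m{\left(114,-190 \right)}\right) = \left(-48640 - 3112\right) \left(7963 - 224\right) = - 51752 \left(7963 - 224\right) = \left(-51752\right) 7739 = -400508728$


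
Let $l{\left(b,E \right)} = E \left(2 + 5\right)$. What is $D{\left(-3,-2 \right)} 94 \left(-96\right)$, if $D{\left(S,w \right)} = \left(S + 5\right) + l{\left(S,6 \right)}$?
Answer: $-397056$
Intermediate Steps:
$l{\left(b,E \right)} = 7 E$ ($l{\left(b,E \right)} = E 7 = 7 E$)
$D{\left(S,w \right)} = 47 + S$ ($D{\left(S,w \right)} = \left(S + 5\right) + 7 \cdot 6 = \left(5 + S\right) + 42 = 47 + S$)
$D{\left(-3,-2 \right)} 94 \left(-96\right) = \left(47 - 3\right) 94 \left(-96\right) = 44 \cdot 94 \left(-96\right) = 4136 \left(-96\right) = -397056$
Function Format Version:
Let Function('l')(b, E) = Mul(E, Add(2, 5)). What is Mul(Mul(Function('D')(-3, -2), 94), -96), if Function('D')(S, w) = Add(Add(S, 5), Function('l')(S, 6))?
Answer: -397056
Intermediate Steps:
Function('l')(b, E) = Mul(7, E) (Function('l')(b, E) = Mul(E, 7) = Mul(7, E))
Function('D')(S, w) = Add(47, S) (Function('D')(S, w) = Add(Add(S, 5), Mul(7, 6)) = Add(Add(5, S), 42) = Add(47, S))
Mul(Mul(Function('D')(-3, -2), 94), -96) = Mul(Mul(Add(47, -3), 94), -96) = Mul(Mul(44, 94), -96) = Mul(4136, -96) = -397056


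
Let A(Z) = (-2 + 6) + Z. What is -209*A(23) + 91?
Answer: -5552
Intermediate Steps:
A(Z) = 4 + Z
-209*A(23) + 91 = -209*(4 + 23) + 91 = -209*27 + 91 = -5643 + 91 = -5552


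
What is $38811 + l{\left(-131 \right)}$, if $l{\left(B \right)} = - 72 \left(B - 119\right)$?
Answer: $56811$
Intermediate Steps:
$l{\left(B \right)} = 8568 - 72 B$ ($l{\left(B \right)} = - 72 \left(-119 + B\right) = 8568 - 72 B$)
$38811 + l{\left(-131 \right)} = 38811 + \left(8568 - -9432\right) = 38811 + \left(8568 + 9432\right) = 38811 + 18000 = 56811$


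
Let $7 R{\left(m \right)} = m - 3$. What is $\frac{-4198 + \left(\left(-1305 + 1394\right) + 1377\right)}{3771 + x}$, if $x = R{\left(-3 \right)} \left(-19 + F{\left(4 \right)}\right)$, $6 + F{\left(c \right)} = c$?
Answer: $- \frac{2732}{3789} \approx -0.72104$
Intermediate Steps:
$R{\left(m \right)} = - \frac{3}{7} + \frac{m}{7}$ ($R{\left(m \right)} = \frac{m - 3}{7} = \frac{-3 + m}{7} = - \frac{3}{7} + \frac{m}{7}$)
$F{\left(c \right)} = -6 + c$
$x = 18$ ($x = \left(- \frac{3}{7} + \frac{1}{7} \left(-3\right)\right) \left(-19 + \left(-6 + 4\right)\right) = \left(- \frac{3}{7} - \frac{3}{7}\right) \left(-19 - 2\right) = \left(- \frac{6}{7}\right) \left(-21\right) = 18$)
$\frac{-4198 + \left(\left(-1305 + 1394\right) + 1377\right)}{3771 + x} = \frac{-4198 + \left(\left(-1305 + 1394\right) + 1377\right)}{3771 + 18} = \frac{-4198 + \left(89 + 1377\right)}{3789} = \left(-4198 + 1466\right) \frac{1}{3789} = \left(-2732\right) \frac{1}{3789} = - \frac{2732}{3789}$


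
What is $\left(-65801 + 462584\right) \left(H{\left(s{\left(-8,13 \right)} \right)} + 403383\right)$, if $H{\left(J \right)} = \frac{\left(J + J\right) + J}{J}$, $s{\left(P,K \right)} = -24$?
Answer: $160056707238$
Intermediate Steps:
$H{\left(J \right)} = 3$ ($H{\left(J \right)} = \frac{2 J + J}{J} = \frac{3 J}{J} = 3$)
$\left(-65801 + 462584\right) \left(H{\left(s{\left(-8,13 \right)} \right)} + 403383\right) = \left(-65801 + 462584\right) \left(3 + 403383\right) = 396783 \cdot 403386 = 160056707238$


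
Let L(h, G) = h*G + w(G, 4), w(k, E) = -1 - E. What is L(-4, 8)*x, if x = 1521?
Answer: -56277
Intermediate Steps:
L(h, G) = -5 + G*h (L(h, G) = h*G + (-1 - 1*4) = G*h + (-1 - 4) = G*h - 5 = -5 + G*h)
L(-4, 8)*x = (-5 + 8*(-4))*1521 = (-5 - 32)*1521 = -37*1521 = -56277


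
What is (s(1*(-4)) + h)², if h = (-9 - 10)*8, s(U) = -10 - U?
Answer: 24964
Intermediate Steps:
h = -152 (h = -19*8 = -152)
(s(1*(-4)) + h)² = ((-10 - (-4)) - 152)² = ((-10 - 1*(-4)) - 152)² = ((-10 + 4) - 152)² = (-6 - 152)² = (-158)² = 24964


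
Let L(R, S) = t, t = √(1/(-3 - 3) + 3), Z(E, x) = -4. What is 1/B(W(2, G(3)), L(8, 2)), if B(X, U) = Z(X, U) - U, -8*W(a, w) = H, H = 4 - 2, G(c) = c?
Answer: -24/79 + √102/79 ≈ -0.17596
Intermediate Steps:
t = √102/6 (t = √(1/(-6) + 3) = √(-⅙ + 3) = √(17/6) = √102/6 ≈ 1.6833)
L(R, S) = √102/6
H = 2
W(a, w) = -¼ (W(a, w) = -⅛*2 = -¼)
B(X, U) = -4 - U
1/B(W(2, G(3)), L(8, 2)) = 1/(-4 - √102/6)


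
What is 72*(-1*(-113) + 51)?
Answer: 11808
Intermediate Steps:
72*(-1*(-113) + 51) = 72*(113 + 51) = 72*164 = 11808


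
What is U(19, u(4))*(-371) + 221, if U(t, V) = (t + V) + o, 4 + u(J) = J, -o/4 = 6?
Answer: 2076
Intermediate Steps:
o = -24 (o = -4*6 = -24)
u(J) = -4 + J
U(t, V) = -24 + V + t (U(t, V) = (t + V) - 24 = (V + t) - 24 = -24 + V + t)
U(19, u(4))*(-371) + 221 = (-24 + (-4 + 4) + 19)*(-371) + 221 = (-24 + 0 + 19)*(-371) + 221 = -5*(-371) + 221 = 1855 + 221 = 2076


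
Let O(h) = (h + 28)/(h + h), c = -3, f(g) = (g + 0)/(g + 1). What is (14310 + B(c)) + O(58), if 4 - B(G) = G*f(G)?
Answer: 415258/29 ≈ 14319.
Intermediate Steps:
f(g) = g/(1 + g)
O(h) = (28 + h)/(2*h) (O(h) = (28 + h)/((2*h)) = (28 + h)*(1/(2*h)) = (28 + h)/(2*h))
B(G) = 4 - G**2/(1 + G) (B(G) = 4 - G*G/(1 + G) = 4 - G**2/(1 + G))
(14310 + B(c)) + O(58) = (14310 + (4 - 1*(-3)**2 + 4*(-3))/(1 - 3)) + (1/2)*(28 + 58)/58 = (14310 + (4 - 1*9 - 12)/(-2)) + (1/2)*(1/58)*86 = (14310 - (4 - 9 - 12)/2) + 43/58 = (14310 - 1/2*(-17)) + 43/58 = (14310 + 17/2) + 43/58 = 28637/2 + 43/58 = 415258/29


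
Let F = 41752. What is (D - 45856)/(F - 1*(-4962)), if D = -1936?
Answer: -23896/23357 ≈ -1.0231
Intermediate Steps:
(D - 45856)/(F - 1*(-4962)) = (-1936 - 45856)/(41752 - 1*(-4962)) = -47792/(41752 + 4962) = -47792/46714 = -47792*1/46714 = -23896/23357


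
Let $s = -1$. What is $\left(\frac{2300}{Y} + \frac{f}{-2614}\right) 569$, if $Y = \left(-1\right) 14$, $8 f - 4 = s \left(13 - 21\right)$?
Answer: $- \frac{3420953749}{36596} \approx -93479.0$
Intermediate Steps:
$f = \frac{3}{2}$ ($f = \frac{1}{2} + \frac{\left(-1\right) \left(13 - 21\right)}{8} = \frac{1}{2} + \frac{\left(-1\right) \left(-8\right)}{8} = \frac{1}{2} + \frac{1}{8} \cdot 8 = \frac{1}{2} + 1 = \frac{3}{2} \approx 1.5$)
$Y = -14$
$\left(\frac{2300}{Y} + \frac{f}{-2614}\right) 569 = \left(\frac{2300}{-14} + \frac{3}{2 \left(-2614\right)}\right) 569 = \left(2300 \left(- \frac{1}{14}\right) + \frac{3}{2} \left(- \frac{1}{2614}\right)\right) 569 = \left(- \frac{1150}{7} - \frac{3}{5228}\right) 569 = \left(- \frac{6012221}{36596}\right) 569 = - \frac{3420953749}{36596}$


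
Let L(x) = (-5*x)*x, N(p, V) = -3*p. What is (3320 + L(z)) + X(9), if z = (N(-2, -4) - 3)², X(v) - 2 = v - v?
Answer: 2917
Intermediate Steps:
X(v) = 2 (X(v) = 2 + (v - v) = 2 + 0 = 2)
z = 9 (z = (-3*(-2) - 3)² = (6 - 3)² = 3² = 9)
L(x) = -5*x²
(3320 + L(z)) + X(9) = (3320 - 5*9²) + 2 = (3320 - 5*81) + 2 = (3320 - 405) + 2 = 2915 + 2 = 2917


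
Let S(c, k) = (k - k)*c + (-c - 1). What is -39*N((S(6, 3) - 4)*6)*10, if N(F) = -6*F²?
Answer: 10193040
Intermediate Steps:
S(c, k) = -1 - c (S(c, k) = 0*c + (-1 - c) = 0 + (-1 - c) = -1 - c)
-39*N((S(6, 3) - 4)*6)*10 = -(-234)*(((-1 - 1*6) - 4)*6)²*10 = -(-234)*(((-1 - 6) - 4)*6)²*10 = -(-234)*((-7 - 4)*6)²*10 = -(-234)*(-11*6)²*10 = -(-234)*(-66)²*10 = -(-234)*4356*10 = -39*(-26136)*10 = 1019304*10 = 10193040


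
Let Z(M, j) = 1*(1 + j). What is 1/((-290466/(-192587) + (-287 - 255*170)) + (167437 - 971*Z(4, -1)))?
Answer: 192587/23842561066 ≈ 8.0774e-6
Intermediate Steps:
Z(M, j) = 1 + j
1/((-290466/(-192587) + (-287 - 255*170)) + (167437 - 971*Z(4, -1))) = 1/((-290466/(-192587) + (-287 - 255*170)) + (167437 - 971*(1 - 1))) = 1/((-290466*(-1/192587) + (-287 - 43350)) + (167437 - 971*0)) = 1/((290466/192587 - 43637) + (167437 + 0)) = 1/(-8403628453/192587 + 167437) = 1/(23842561066/192587) = 192587/23842561066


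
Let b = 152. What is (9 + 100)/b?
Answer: 109/152 ≈ 0.71710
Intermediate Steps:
(9 + 100)/b = (9 + 100)/152 = 109*(1/152) = 109/152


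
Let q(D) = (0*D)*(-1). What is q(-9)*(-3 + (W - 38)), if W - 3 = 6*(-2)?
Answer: 0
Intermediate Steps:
W = -9 (W = 3 + 6*(-2) = 3 - 12 = -9)
q(D) = 0 (q(D) = 0*(-1) = 0)
q(-9)*(-3 + (W - 38)) = 0*(-3 + (-9 - 38)) = 0*(-3 - 47) = 0*(-50) = 0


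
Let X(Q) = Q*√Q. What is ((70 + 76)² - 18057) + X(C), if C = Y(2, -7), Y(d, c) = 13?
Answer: 3259 + 13*√13 ≈ 3305.9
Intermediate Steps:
C = 13
X(Q) = Q^(3/2)
((70 + 76)² - 18057) + X(C) = ((70 + 76)² - 18057) + 13^(3/2) = (146² - 18057) + 13*√13 = (21316 - 18057) + 13*√13 = 3259 + 13*√13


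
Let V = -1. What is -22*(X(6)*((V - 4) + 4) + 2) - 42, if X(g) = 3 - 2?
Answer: -64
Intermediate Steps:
X(g) = 1
-22*(X(6)*((V - 4) + 4) + 2) - 42 = -22*(1*((-1 - 4) + 4) + 2) - 42 = -22*(1*(-5 + 4) + 2) - 42 = -22*(1*(-1) + 2) - 42 = -22*(-1 + 2) - 42 = -22*1 - 42 = -22 - 42 = -64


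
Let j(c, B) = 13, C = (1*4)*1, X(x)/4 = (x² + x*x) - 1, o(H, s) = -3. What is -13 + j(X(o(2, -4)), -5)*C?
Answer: 39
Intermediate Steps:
X(x) = -4 + 8*x² (X(x) = 4*((x² + x*x) - 1) = 4*((x² + x²) - 1) = 4*(2*x² - 1) = 4*(-1 + 2*x²) = -4 + 8*x²)
C = 4 (C = 4*1 = 4)
-13 + j(X(o(2, -4)), -5)*C = -13 + 13*4 = -13 + 52 = 39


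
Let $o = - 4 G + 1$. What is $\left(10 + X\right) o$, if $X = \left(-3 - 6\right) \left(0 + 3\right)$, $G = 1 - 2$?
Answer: $-85$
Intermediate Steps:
$G = -1$
$X = -27$ ($X = \left(-9\right) 3 = -27$)
$o = 5$ ($o = \left(-4\right) \left(-1\right) + 1 = 4 + 1 = 5$)
$\left(10 + X\right) o = \left(10 - 27\right) 5 = \left(-17\right) 5 = -85$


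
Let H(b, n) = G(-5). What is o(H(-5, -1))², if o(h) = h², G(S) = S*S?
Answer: 390625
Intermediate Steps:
G(S) = S²
H(b, n) = 25 (H(b, n) = (-5)² = 25)
o(H(-5, -1))² = (25²)² = 625² = 390625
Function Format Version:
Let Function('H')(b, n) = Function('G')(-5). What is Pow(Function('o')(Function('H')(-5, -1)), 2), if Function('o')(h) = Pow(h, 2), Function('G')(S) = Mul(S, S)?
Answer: 390625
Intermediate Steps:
Function('G')(S) = Pow(S, 2)
Function('H')(b, n) = 25 (Function('H')(b, n) = Pow(-5, 2) = 25)
Pow(Function('o')(Function('H')(-5, -1)), 2) = Pow(Pow(25, 2), 2) = Pow(625, 2) = 390625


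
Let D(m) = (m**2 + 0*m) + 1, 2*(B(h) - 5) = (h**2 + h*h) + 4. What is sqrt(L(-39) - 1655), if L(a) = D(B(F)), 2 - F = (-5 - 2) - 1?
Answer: sqrt(9795) ≈ 98.970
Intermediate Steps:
F = 10 (F = 2 - ((-5 - 2) - 1) = 2 - (-7 - 1) = 2 - 1*(-8) = 2 + 8 = 10)
B(h) = 7 + h**2 (B(h) = 5 + ((h**2 + h*h) + 4)/2 = 5 + ((h**2 + h**2) + 4)/2 = 5 + (2*h**2 + 4)/2 = 5 + (4 + 2*h**2)/2 = 5 + (2 + h**2) = 7 + h**2)
D(m) = 1 + m**2 (D(m) = (m**2 + 0) + 1 = m**2 + 1 = 1 + m**2)
L(a) = 11450 (L(a) = 1 + (7 + 10**2)**2 = 1 + (7 + 100)**2 = 1 + 107**2 = 1 + 11449 = 11450)
sqrt(L(-39) - 1655) = sqrt(11450 - 1655) = sqrt(9795)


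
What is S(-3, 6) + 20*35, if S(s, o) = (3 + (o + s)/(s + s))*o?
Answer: 715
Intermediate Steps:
S(s, o) = o*(3 + (o + s)/(2*s)) (S(s, o) = (3 + (o + s)/((2*s)))*o = (3 + (o + s)*(1/(2*s)))*o = (3 + (o + s)/(2*s))*o = o*(3 + (o + s)/(2*s)))
S(-3, 6) + 20*35 = (½)*6*(6 + 7*(-3))/(-3) + 20*35 = (½)*6*(-⅓)*(6 - 21) + 700 = (½)*6*(-⅓)*(-15) + 700 = 15 + 700 = 715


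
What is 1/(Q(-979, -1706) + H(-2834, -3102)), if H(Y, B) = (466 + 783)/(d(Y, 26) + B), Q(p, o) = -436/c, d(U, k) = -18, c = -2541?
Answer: -2642640/604463 ≈ -4.3719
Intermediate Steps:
Q(p, o) = 436/2541 (Q(p, o) = -436/(-2541) = -436*(-1/2541) = 436/2541)
H(Y, B) = 1249/(-18 + B) (H(Y, B) = (466 + 783)/(-18 + B) = 1249/(-18 + B))
1/(Q(-979, -1706) + H(-2834, -3102)) = 1/(436/2541 + 1249/(-18 - 3102)) = 1/(436/2541 + 1249/(-3120)) = 1/(436/2541 + 1249*(-1/3120)) = 1/(436/2541 - 1249/3120) = 1/(-604463/2642640) = -2642640/604463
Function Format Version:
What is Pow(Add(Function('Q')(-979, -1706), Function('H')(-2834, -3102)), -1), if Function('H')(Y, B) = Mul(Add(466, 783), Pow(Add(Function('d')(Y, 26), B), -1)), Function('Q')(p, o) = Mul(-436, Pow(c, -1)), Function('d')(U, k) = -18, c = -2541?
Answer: Rational(-2642640, 604463) ≈ -4.3719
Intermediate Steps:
Function('Q')(p, o) = Rational(436, 2541) (Function('Q')(p, o) = Mul(-436, Pow(-2541, -1)) = Mul(-436, Rational(-1, 2541)) = Rational(436, 2541))
Function('H')(Y, B) = Mul(1249, Pow(Add(-18, B), -1)) (Function('H')(Y, B) = Mul(Add(466, 783), Pow(Add(-18, B), -1)) = Mul(1249, Pow(Add(-18, B), -1)))
Pow(Add(Function('Q')(-979, -1706), Function('H')(-2834, -3102)), -1) = Pow(Add(Rational(436, 2541), Mul(1249, Pow(Add(-18, -3102), -1))), -1) = Pow(Add(Rational(436, 2541), Mul(1249, Pow(-3120, -1))), -1) = Pow(Add(Rational(436, 2541), Mul(1249, Rational(-1, 3120))), -1) = Pow(Add(Rational(436, 2541), Rational(-1249, 3120)), -1) = Pow(Rational(-604463, 2642640), -1) = Rational(-2642640, 604463)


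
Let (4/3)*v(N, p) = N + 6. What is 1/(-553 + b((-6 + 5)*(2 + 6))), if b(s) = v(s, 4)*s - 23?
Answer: -1/564 ≈ -0.0017731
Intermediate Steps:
v(N, p) = 9/2 + 3*N/4 (v(N, p) = 3*(N + 6)/4 = 3*(6 + N)/4 = 9/2 + 3*N/4)
b(s) = -23 + s*(9/2 + 3*s/4) (b(s) = (9/2 + 3*s/4)*s - 23 = s*(9/2 + 3*s/4) - 23 = -23 + s*(9/2 + 3*s/4))
1/(-553 + b((-6 + 5)*(2 + 6))) = 1/(-553 + (-23 + 3*((-6 + 5)*(2 + 6))*(6 + (-6 + 5)*(2 + 6))/4)) = 1/(-553 + (-23 + 3*(-1*8)*(6 - 1*8)/4)) = 1/(-553 + (-23 + (3/4)*(-8)*(6 - 8))) = 1/(-553 + (-23 + (3/4)*(-8)*(-2))) = 1/(-553 + (-23 + 12)) = 1/(-553 - 11) = 1/(-564) = -1/564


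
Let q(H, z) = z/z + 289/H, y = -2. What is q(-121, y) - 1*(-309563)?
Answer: 37456955/121 ≈ 3.0956e+5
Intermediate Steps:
q(H, z) = 1 + 289/H
q(-121, y) - 1*(-309563) = (289 - 121)/(-121) - 1*(-309563) = -1/121*168 + 309563 = -168/121 + 309563 = 37456955/121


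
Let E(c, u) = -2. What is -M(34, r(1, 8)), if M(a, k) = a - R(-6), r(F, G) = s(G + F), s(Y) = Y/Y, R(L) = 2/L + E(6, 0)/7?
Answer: -727/21 ≈ -34.619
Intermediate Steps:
R(L) = -2/7 + 2/L (R(L) = 2/L - 2/7 = -2/7 + 2/L)
s(Y) = 1
r(F, G) = 1
M(a, k) = 13/21 + a (M(a, k) = a - (-2/7 + 2/(-6)) = a - (-2/7 + 2*(-⅙)) = a - (-2/7 - ⅓) = a - 1*(-13/21) = a + 13/21 = 13/21 + a)
-M(34, r(1, 8)) = -(13/21 + 34) = -1*727/21 = -727/21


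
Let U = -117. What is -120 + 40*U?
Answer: -4800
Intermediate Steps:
-120 + 40*U = -120 + 40*(-117) = -120 - 4680 = -4800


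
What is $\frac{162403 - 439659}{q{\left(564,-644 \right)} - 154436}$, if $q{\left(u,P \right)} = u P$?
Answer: $\frac{69314}{129413} \approx 0.5356$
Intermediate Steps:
$q{\left(u,P \right)} = P u$
$\frac{162403 - 439659}{q{\left(564,-644 \right)} - 154436} = \frac{162403 - 439659}{\left(-644\right) 564 - 154436} = - \frac{277256}{-363216 - 154436} = - \frac{277256}{-517652} = \left(-277256\right) \left(- \frac{1}{517652}\right) = \frac{69314}{129413}$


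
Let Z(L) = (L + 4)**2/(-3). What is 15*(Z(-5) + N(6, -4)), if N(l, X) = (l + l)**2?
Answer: 2155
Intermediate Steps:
N(l, X) = 4*l**2 (N(l, X) = (2*l)**2 = 4*l**2)
Z(L) = -(4 + L)**2/3 (Z(L) = (4 + L)**2*(-1/3) = -(4 + L)**2/3)
15*(Z(-5) + N(6, -4)) = 15*(-(4 - 5)**2/3 + 4*6**2) = 15*(-1/3*(-1)**2 + 4*36) = 15*(-1/3*1 + 144) = 15*(-1/3 + 144) = 15*(431/3) = 2155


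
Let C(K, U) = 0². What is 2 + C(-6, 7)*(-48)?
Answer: 2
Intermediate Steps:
C(K, U) = 0
2 + C(-6, 7)*(-48) = 2 + 0*(-48) = 2 + 0 = 2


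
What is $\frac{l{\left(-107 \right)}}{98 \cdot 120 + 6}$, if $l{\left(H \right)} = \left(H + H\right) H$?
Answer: $\frac{11449}{5883} \approx 1.9461$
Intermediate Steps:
$l{\left(H \right)} = 2 H^{2}$ ($l{\left(H \right)} = 2 H H = 2 H^{2}$)
$\frac{l{\left(-107 \right)}}{98 \cdot 120 + 6} = \frac{2 \left(-107\right)^{2}}{98 \cdot 120 + 6} = \frac{2 \cdot 11449}{11760 + 6} = \frac{22898}{11766} = 22898 \cdot \frac{1}{11766} = \frac{11449}{5883}$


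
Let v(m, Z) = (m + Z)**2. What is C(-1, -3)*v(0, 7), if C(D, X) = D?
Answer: -49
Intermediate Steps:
v(m, Z) = (Z + m)**2
C(-1, -3)*v(0, 7) = -(7 + 0)**2 = -1*7**2 = -1*49 = -49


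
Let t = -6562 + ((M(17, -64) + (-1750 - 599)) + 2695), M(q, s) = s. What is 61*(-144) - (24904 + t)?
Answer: -27408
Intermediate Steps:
t = -6280 (t = -6562 + ((-64 + (-1750 - 599)) + 2695) = -6562 + ((-64 - 2349) + 2695) = -6562 + (-2413 + 2695) = -6562 + 282 = -6280)
61*(-144) - (24904 + t) = 61*(-144) - (24904 - 6280) = -8784 - 1*18624 = -8784 - 18624 = -27408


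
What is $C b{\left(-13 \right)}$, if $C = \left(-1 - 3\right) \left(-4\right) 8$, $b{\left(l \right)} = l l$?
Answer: $21632$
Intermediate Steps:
$b{\left(l \right)} = l^{2}$
$C = 128$ ($C = \left(-1 - 3\right) \left(-4\right) 8 = \left(-4\right) \left(-4\right) 8 = 16 \cdot 8 = 128$)
$C b{\left(-13 \right)} = 128 \left(-13\right)^{2} = 128 \cdot 169 = 21632$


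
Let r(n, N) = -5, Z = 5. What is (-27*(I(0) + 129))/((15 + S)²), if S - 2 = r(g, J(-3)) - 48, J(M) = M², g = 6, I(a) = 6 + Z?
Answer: -35/12 ≈ -2.9167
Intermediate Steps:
I(a) = 11 (I(a) = 6 + 5 = 11)
S = -51 (S = 2 + (-5 - 48) = 2 - 53 = -51)
(-27*(I(0) + 129))/((15 + S)²) = (-27*(11 + 129))/((15 - 51)²) = (-27*140)/((-36)²) = -3780/1296 = -3780*1/1296 = -35/12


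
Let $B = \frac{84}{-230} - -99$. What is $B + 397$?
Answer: $\frac{56998}{115} \approx 495.63$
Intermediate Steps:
$B = \frac{11343}{115}$ ($B = 84 \left(- \frac{1}{230}\right) + 99 = - \frac{42}{115} + 99 = \frac{11343}{115} \approx 98.635$)
$B + 397 = \frac{11343}{115} + 397 = \frac{56998}{115}$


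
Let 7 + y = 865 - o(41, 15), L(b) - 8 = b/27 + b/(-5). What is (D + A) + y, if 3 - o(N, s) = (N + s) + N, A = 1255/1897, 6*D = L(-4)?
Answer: 733023443/768285 ≈ 954.10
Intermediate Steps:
L(b) = 8 - 22*b/135 (L(b) = 8 + (b/27 + b/(-5)) = 8 + (b*(1/27) + b*(-⅕)) = 8 + (b/27 - b/5) = 8 - 22*b/135)
D = 584/405 (D = (8 - 22/135*(-4))/6 = (8 + 88/135)/6 = (⅙)*(1168/135) = 584/405 ≈ 1.4420)
A = 1255/1897 (A = 1255*(1/1897) = 1255/1897 ≈ 0.66157)
o(N, s) = 3 - s - 2*N (o(N, s) = 3 - ((N + s) + N) = 3 - (s + 2*N) = 3 + (-s - 2*N) = 3 - s - 2*N)
y = 952 (y = -7 + (865 - (3 - 1*15 - 2*41)) = -7 + (865 - (3 - 15 - 82)) = -7 + (865 - 1*(-94)) = -7 + (865 + 94) = -7 + 959 = 952)
(D + A) + y = (584/405 + 1255/1897) + 952 = 1616123/768285 + 952 = 733023443/768285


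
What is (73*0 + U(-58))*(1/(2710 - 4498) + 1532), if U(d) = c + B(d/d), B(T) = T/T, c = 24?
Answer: 68480375/1788 ≈ 38300.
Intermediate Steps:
B(T) = 1
U(d) = 25 (U(d) = 24 + 1 = 25)
(73*0 + U(-58))*(1/(2710 - 4498) + 1532) = (73*0 + 25)*(1/(2710 - 4498) + 1532) = (0 + 25)*(1/(-1788) + 1532) = 25*(-1/1788 + 1532) = 25*(2739215/1788) = 68480375/1788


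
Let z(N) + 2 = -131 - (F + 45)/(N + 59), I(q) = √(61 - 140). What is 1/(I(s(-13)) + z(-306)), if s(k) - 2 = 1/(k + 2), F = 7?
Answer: -47937/6394048 - 361*I*√79/6394048 ≈ -0.0074971 - 0.00050182*I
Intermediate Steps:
s(k) = 2 + 1/(2 + k) (s(k) = 2 + 1/(k + 2) = 2 + 1/(2 + k))
I(q) = I*√79 (I(q) = √(-79) = I*√79)
z(N) = -133 - 52/(59 + N) (z(N) = -2 + (-131 - (7 + 45)/(N + 59)) = -2 + (-131 - 52/(59 + N)) = -133 - 52/(59 + N))
1/(I(s(-13)) + z(-306)) = 1/(I*√79 + (-7899 - 133*(-306))/(59 - 306)) = 1/(I*√79 + (-7899 + 40698)/(-247)) = 1/(I*√79 - 1/247*32799) = 1/(I*√79 - 2523/19) = 1/(-2523/19 + I*√79)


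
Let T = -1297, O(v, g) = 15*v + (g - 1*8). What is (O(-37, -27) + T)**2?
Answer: 3560769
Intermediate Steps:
O(v, g) = -8 + g + 15*v (O(v, g) = 15*v + (g - 8) = 15*v + (-8 + g) = -8 + g + 15*v)
(O(-37, -27) + T)**2 = ((-8 - 27 + 15*(-37)) - 1297)**2 = ((-8 - 27 - 555) - 1297)**2 = (-590 - 1297)**2 = (-1887)**2 = 3560769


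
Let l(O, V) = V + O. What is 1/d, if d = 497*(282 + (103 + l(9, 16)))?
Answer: 1/203770 ≈ 4.9075e-6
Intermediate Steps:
l(O, V) = O + V
d = 203770 (d = 497*(282 + (103 + (9 + 16))) = 497*(282 + (103 + 25)) = 497*(282 + 128) = 497*410 = 203770)
1/d = 1/203770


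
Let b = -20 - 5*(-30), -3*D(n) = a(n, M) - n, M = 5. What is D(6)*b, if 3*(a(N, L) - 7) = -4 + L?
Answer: -520/9 ≈ -57.778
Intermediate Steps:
a(N, L) = 17/3 + L/3 (a(N, L) = 7 + (-4 + L)/3 = 7 + (-4/3 + L/3) = 17/3 + L/3)
D(n) = -22/9 + n/3 (D(n) = -((17/3 + (⅓)*5) - n)/3 = -((17/3 + 5/3) - n)/3 = -(22/3 - n)/3 = -22/9 + n/3)
b = 130 (b = -20 + 150 = 130)
D(6)*b = (-22/9 + (⅓)*6)*130 = (-22/9 + 2)*130 = -4/9*130 = -520/9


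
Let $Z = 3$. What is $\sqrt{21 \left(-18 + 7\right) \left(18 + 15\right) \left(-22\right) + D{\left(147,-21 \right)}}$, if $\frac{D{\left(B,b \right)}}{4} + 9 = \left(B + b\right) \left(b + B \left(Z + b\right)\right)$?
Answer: $3 i \sqrt{130722} \approx 1084.7 i$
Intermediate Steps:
$D{\left(B,b \right)} = -36 + 4 \left(B + b\right) \left(b + B \left(3 + b\right)\right)$
$\sqrt{21 \left(-18 + 7\right) \left(18 + 15\right) \left(-22\right) + D{\left(147,-21 \right)}} = \sqrt{21 \left(-18 + 7\right) \left(18 + 15\right) \left(-22\right) + \left(-36 + 4 \left(-21\right)^{2} + 12 \cdot 147^{2} + 4 \cdot 147 \left(-21\right)^{2} + 4 \left(-21\right) 147^{2} + 16 \cdot 147 \left(-21\right)\right)} = \sqrt{21 \left(\left(-11\right) 33\right) \left(-22\right) + \left(-36 + 4 \cdot 441 + 12 \cdot 21609 + 4 \cdot 147 \cdot 441 + 4 \left(-21\right) 21609 - 49392\right)} = \sqrt{21 \left(-363\right) \left(-22\right) + \left(-36 + 1764 + 259308 + 259308 - 1815156 - 49392\right)} = \sqrt{\left(-7623\right) \left(-22\right) - 1344204} = \sqrt{167706 - 1344204} = \sqrt{-1176498} = 3 i \sqrt{130722}$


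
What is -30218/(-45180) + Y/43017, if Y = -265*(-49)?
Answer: 314425001/323918010 ≈ 0.97069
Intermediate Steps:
Y = 12985
-30218/(-45180) + Y/43017 = -30218/(-45180) + 12985/43017 = -30218*(-1/45180) + 12985*(1/43017) = 15109/22590 + 12985/43017 = 314425001/323918010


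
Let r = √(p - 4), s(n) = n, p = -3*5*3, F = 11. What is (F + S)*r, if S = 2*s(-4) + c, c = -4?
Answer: -7*I ≈ -7.0*I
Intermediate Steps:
p = -45 (p = -15*3 = -45)
r = 7*I (r = √(-45 - 4) = √(-49) = 7*I ≈ 7.0*I)
S = -12 (S = 2*(-4) - 4 = -8 - 4 = -12)
(F + S)*r = (11 - 12)*(7*I) = -7*I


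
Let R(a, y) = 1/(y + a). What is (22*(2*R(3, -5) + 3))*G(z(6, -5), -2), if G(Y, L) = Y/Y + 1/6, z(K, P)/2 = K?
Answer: 154/3 ≈ 51.333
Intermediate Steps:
R(a, y) = 1/(a + y)
z(K, P) = 2*K
G(Y, L) = 7/6 (G(Y, L) = 1 + 1*(1/6) = 1 + 1/6 = 7/6)
(22*(2*R(3, -5) + 3))*G(z(6, -5), -2) = (22*(2/(3 - 5) + 3))*(7/6) = (22*(2/(-2) + 3))*(7/6) = (22*(2*(-1/2) + 3))*(7/6) = (22*(-1 + 3))*(7/6) = (22*2)*(7/6) = 44*(7/6) = 154/3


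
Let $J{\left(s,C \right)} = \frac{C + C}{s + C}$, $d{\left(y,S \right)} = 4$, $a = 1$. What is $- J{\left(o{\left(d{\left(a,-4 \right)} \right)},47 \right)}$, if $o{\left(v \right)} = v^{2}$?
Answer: $- \frac{94}{63} \approx -1.4921$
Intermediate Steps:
$J{\left(s,C \right)} = \frac{2 C}{C + s}$
$- J{\left(o{\left(d{\left(a,-4 \right)} \right)},47 \right)} = - \frac{2 \cdot 47}{47 + 4^{2}} = - \frac{2 \cdot 47}{47 + 16} = - \frac{2 \cdot 47}{63} = \left(-1\right) \frac{94}{63} = - \frac{94}{63}$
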